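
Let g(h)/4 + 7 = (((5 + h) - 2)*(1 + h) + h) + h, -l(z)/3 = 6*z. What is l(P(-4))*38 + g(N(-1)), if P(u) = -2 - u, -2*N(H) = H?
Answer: -1371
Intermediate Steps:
N(H) = -H/2
l(z) = -18*z
g(h) = -28 + 8*h + 4*(1 + h)*(3 + h) (g(h) = -28 + 4*((((5 + h) - 2)*(1 + h) + h) + h) = -28 + 4*(((3 + h)*(1 + h) + h) + h) = -28 + 4*(((1 + h)*(3 + h) + h) + h) = -28 + 4*((h + (1 + h)*(3 + h)) + h) = -28 + 4*(2*h + (1 + h)*(3 + h)) = -28 + (8*h + 4*(1 + h)*(3 + h)) = -28 + 8*h + 4*(1 + h)*(3 + h))
l(P(-4))*38 + g(N(-1)) = -18*(-2 - 1*(-4))*38 + (-16 + 4*(-½*(-1))² + 24*(-½*(-1))) = -18*(-2 + 4)*38 + (-16 + 4*(½)² + 24*(½)) = -18*2*38 + (-16 + 4*(¼) + 12) = -36*38 + (-16 + 1 + 12) = -1368 - 3 = -1371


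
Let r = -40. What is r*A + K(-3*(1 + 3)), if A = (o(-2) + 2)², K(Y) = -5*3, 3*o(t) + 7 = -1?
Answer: -295/9 ≈ -32.778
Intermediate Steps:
o(t) = -8/3 (o(t) = -7/3 + (⅓)*(-1) = -7/3 - ⅓ = -8/3)
K(Y) = -15
A = 4/9 (A = (-8/3 + 2)² = (-⅔)² = 4/9 ≈ 0.44444)
r*A + K(-3*(1 + 3)) = -40*4/9 - 15 = -160/9 - 15 = -295/9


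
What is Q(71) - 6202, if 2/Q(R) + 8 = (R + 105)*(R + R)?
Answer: -77475383/12492 ≈ -6202.0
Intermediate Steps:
Q(R) = 2/(-8 + 2*R*(105 + R)) (Q(R) = 2/(-8 + (R + 105)*(R + R)) = 2/(-8 + (105 + R)*(2*R)) = 2/(-8 + 2*R*(105 + R)))
Q(71) - 6202 = 1/(-4 + 71**2 + 105*71) - 6202 = 1/(-4 + 5041 + 7455) - 6202 = 1/12492 - 6202 = -77475383/12492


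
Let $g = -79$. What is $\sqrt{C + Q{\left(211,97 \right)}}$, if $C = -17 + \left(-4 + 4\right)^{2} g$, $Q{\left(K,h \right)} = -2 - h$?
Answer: $2 i \sqrt{29} \approx 10.77 i$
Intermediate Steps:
$C = -17$ ($C = -17 + \left(-4 + 4\right)^{2} \left(-79\right) = -17 + 0^{2} \left(-79\right) = -17 + 0 \left(-79\right) = -17 + 0 = -17$)
$\sqrt{C + Q{\left(211,97 \right)}} = \sqrt{-17 - 99} = \sqrt{-116} = 2 i \sqrt{29}$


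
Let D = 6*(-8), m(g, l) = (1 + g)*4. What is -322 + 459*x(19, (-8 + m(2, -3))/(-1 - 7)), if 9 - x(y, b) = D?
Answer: 25841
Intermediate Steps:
m(g, l) = 4 + 4*g
D = -48
x(y, b) = 57 (x(y, b) = 9 - 1*(-48) = 9 + 48 = 57)
-322 + 459*x(19, (-8 + m(2, -3))/(-1 - 7)) = -322 + 459*57 = -322 + 26163 = 25841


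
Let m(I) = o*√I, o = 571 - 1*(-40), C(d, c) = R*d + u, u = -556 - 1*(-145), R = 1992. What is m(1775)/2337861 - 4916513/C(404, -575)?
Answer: -4916513/804357 + 3055*√71/2337861 ≈ -6.1013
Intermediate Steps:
u = -411 (u = -556 + 145 = -411)
C(d, c) = -411 + 1992*d (C(d, c) = 1992*d - 411 = -411 + 1992*d)
o = 611 (o = 571 + 40 = 611)
m(I) = 611*√I
m(1775)/2337861 - 4916513/C(404, -575) = (611*√1775)/2337861 - 4916513/(-411 + 1992*404) = (611*(5*√71))*(1/2337861) - 4916513/(-411 + 804768) = (3055*√71)*(1/2337861) - 4916513/804357 = 3055*√71/2337861 - 4916513*1/804357 = 3055*√71/2337861 - 4916513/804357 = -4916513/804357 + 3055*√71/2337861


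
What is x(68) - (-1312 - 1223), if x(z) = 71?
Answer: 2606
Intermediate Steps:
x(68) - (-1312 - 1223) = 71 - (-1312 - 1223) = 71 - 1*(-2535) = 71 + 2535 = 2606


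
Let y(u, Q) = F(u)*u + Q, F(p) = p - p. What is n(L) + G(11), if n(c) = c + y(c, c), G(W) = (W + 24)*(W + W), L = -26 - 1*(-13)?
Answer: 744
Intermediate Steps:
F(p) = 0
L = -13 (L = -26 + 13 = -13)
G(W) = 2*W*(24 + W) (G(W) = (24 + W)*(2*W) = 2*W*(24 + W))
y(u, Q) = Q (y(u, Q) = 0*u + Q = 0 + Q = Q)
n(c) = 2*c (n(c) = c + c = 2*c)
n(L) + G(11) = 2*(-13) + 2*11*(24 + 11) = -26 + 2*11*35 = -26 + 770 = 744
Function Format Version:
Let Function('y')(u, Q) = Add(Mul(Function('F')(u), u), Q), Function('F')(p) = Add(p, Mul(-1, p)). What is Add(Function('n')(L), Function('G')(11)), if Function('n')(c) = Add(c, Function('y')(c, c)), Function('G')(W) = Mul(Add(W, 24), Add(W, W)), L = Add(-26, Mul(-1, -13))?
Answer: 744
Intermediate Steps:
Function('F')(p) = 0
L = -13 (L = Add(-26, 13) = -13)
Function('G')(W) = Mul(2, W, Add(24, W)) (Function('G')(W) = Mul(Add(24, W), Mul(2, W)) = Mul(2, W, Add(24, W)))
Function('y')(u, Q) = Q (Function('y')(u, Q) = Add(Mul(0, u), Q) = Add(0, Q) = Q)
Function('n')(c) = Mul(2, c) (Function('n')(c) = Add(c, c) = Mul(2, c))
Add(Function('n')(L), Function('G')(11)) = Add(Mul(2, -13), Mul(2, 11, Add(24, 11))) = Add(-26, Mul(2, 11, 35)) = Add(-26, 770) = 744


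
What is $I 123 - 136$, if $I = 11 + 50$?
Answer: $7367$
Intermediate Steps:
$I = 61$
$I 123 - 136 = 61 \cdot 123 - 136 = 7503 - 136 = 7367$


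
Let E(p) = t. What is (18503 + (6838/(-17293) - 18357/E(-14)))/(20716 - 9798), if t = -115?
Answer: 18556742408/10856286005 ≈ 1.7093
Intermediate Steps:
E(p) = -115
(18503 + (6838/(-17293) - 18357/E(-14)))/(20716 - 9798) = (18503 + (6838/(-17293) - 18357/(-115)))/(20716 - 9798) = (18503 + (6838*(-1/17293) - 18357*(-1/115)))/10918 = (18503 + (-6838/17293 + 18357/115))*(1/10918) = (18503 + 316661231/1988695)*(1/10918) = (37113484816/1988695)*(1/10918) = 18556742408/10856286005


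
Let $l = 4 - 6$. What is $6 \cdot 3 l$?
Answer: $-36$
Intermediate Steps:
$l = -2$
$6 \cdot 3 l = 6 \cdot 3 \left(-2\right) = 18 \left(-2\right) = -36$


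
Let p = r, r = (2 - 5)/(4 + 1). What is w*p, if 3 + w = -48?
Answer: 153/5 ≈ 30.600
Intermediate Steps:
w = -51 (w = -3 - 48 = -51)
r = -⅗ (r = -3/5 = -3*⅕ = -⅗ ≈ -0.60000)
p = -⅗ ≈ -0.60000
w*p = -51*(-⅗) = 153/5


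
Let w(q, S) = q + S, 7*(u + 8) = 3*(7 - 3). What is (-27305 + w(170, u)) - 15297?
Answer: -297068/7 ≈ -42438.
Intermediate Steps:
u = -44/7 (u = -8 + (3*(7 - 3))/7 = -8 + (3*4)/7 = -8 + (⅐)*12 = -8 + 12/7 = -44/7 ≈ -6.2857)
w(q, S) = S + q
(-27305 + w(170, u)) - 15297 = (-27305 + (-44/7 + 170)) - 15297 = (-27305 + 1146/7) - 15297 = -189989/7 - 15297 = -297068/7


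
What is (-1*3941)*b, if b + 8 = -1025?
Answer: 4071053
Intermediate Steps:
b = -1033 (b = -8 - 1025 = -1033)
(-1*3941)*b = -1*3941*(-1033) = -3941*(-1033) = 4071053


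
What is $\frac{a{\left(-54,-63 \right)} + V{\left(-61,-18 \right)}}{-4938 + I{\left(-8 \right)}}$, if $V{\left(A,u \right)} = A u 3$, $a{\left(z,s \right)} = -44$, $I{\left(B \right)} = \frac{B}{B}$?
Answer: $- \frac{3250}{4937} \approx -0.65829$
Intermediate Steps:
$I{\left(B \right)} = 1$
$V{\left(A,u \right)} = 3 A u$
$\frac{a{\left(-54,-63 \right)} + V{\left(-61,-18 \right)}}{-4938 + I{\left(-8 \right)}} = \frac{-44 + 3 \left(-61\right) \left(-18\right)}{-4938 + 1} = \frac{-44 + 3294}{-4937} = 3250 \left(- \frac{1}{4937}\right) = - \frac{3250}{4937}$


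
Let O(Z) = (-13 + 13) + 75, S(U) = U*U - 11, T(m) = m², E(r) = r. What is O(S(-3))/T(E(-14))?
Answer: 75/196 ≈ 0.38265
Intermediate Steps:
S(U) = -11 + U² (S(U) = U² - 11 = -11 + U²)
O(Z) = 75 (O(Z) = 0 + 75 = 75)
O(S(-3))/T(E(-14)) = 75/((-14)²) = 75/196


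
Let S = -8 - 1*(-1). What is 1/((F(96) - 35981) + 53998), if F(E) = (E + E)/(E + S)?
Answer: 89/1603705 ≈ 5.5496e-5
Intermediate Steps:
S = -7 (S = -8 + 1 = -7)
F(E) = 2*E/(-7 + E) (F(E) = (E + E)/(E - 7) = (2*E)/(-7 + E) = 2*E/(-7 + E))
1/((F(96) - 35981) + 53998) = 1/((2*96/(-7 + 96) - 35981) + 53998) = 1/((2*96/89 - 35981) + 53998) = 1/((2*96*(1/89) - 35981) + 53998) = 1/((192/89 - 35981) + 53998) = 1/(-3202117/89 + 53998) = 1/(1603705/89) = 89/1603705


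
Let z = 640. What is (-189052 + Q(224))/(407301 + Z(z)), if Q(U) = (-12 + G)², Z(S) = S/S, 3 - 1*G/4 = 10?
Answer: -93726/203651 ≈ -0.46023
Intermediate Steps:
G = -28 (G = 12 - 4*10 = 12 - 40 = -28)
Z(S) = 1
Q(U) = 1600 (Q(U) = (-12 - 28)² = (-40)² = 1600)
(-189052 + Q(224))/(407301 + Z(z)) = (-189052 + 1600)/(407301 + 1) = -187452/407302 = -187452*1/407302 = -93726/203651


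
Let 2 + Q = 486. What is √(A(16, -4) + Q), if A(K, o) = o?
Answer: 4*√30 ≈ 21.909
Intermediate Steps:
Q = 484 (Q = -2 + 486 = 484)
√(A(16, -4) + Q) = √(-4 + 484) = √480 = 4*√30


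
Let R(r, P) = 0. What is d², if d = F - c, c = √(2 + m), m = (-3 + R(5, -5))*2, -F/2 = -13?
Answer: 672 - 104*I ≈ 672.0 - 104.0*I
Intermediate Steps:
F = 26 (F = -2*(-13) = 26)
m = -6 (m = (-3 + 0)*2 = -3*2 = -6)
c = 2*I (c = √(2 - 6) = √(-4) = 2*I ≈ 2.0*I)
d = 26 - 2*I ≈ 26.0 - 2.0*I
d² = (26 - 2*I)²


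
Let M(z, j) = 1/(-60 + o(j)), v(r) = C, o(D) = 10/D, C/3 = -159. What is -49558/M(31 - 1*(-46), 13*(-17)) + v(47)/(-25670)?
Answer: 993028342801/333710 ≈ 2.9757e+6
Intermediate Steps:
C = -477 (C = 3*(-159) = -477)
v(r) = -477
M(z, j) = 1/(-60 + 10/j)
-49558/M(31 - 1*(-46), 13*(-17)) + v(47)/(-25670) = -49558/((-13*(-17)/(-10 + 60*(13*(-17))))) - 477/(-25670) = -49558/((-1*(-221)/(-10 + 60*(-221)))) - 477*(-1/25670) = -49558/((-1*(-221)/(-10 - 13260))) + 477/25670 = -49558/((-1*(-221)/(-13270))) + 477/25670 = -49558/((-1*(-221)*(-1/13270))) + 477/25670 = -49558/(-221/13270) + 477/25670 = -49558*(-13270/221) + 477/25670 = 657634660/221 + 477/25670 = 993028342801/333710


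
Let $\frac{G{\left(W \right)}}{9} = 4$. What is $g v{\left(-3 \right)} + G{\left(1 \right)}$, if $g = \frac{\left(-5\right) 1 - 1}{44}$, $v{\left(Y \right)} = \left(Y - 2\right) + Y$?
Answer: $\frac{408}{11} \approx 37.091$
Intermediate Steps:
$v{\left(Y \right)} = -2 + 2 Y$ ($v{\left(Y \right)} = \left(-2 + Y\right) + Y = -2 + 2 Y$)
$G{\left(W \right)} = 36$ ($G{\left(W \right)} = 9 \cdot 4 = 36$)
$g = - \frac{3}{22}$ ($g = \left(-5 - 1\right) \frac{1}{44} = \left(-6\right) \frac{1}{44} = - \frac{3}{22} \approx -0.13636$)
$g v{\left(-3 \right)} + G{\left(1 \right)} = - \frac{3 \left(-2 + 2 \left(-3\right)\right)}{22} + 36 = - \frac{3 \left(-2 - 6\right)}{22} + 36 = \left(- \frac{3}{22}\right) \left(-8\right) + 36 = \frac{12}{11} + 36 = \frac{408}{11}$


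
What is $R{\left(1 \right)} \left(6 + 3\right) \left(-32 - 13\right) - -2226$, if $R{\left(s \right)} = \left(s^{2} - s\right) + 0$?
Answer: $2226$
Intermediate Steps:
$R{\left(s \right)} = s^{2} - s$
$R{\left(1 \right)} \left(6 + 3\right) \left(-32 - 13\right) - -2226 = 1 \left(-1 + 1\right) \left(6 + 3\right) \left(-32 - 13\right) - -2226 = 1 \cdot 0 \cdot 9 \left(-32 - 13\right) + 2226 = 0 \cdot 9 \left(-32 - 13\right) + 2226 = 0 \left(-45\right) + 2226 = 0 + 2226 = 2226$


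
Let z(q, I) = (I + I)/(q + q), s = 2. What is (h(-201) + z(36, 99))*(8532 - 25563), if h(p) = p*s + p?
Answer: 40891431/4 ≈ 1.0223e+7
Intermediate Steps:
z(q, I) = I/q (z(q, I) = (2*I)/((2*q)) = (2*I)*(1/(2*q)) = I/q)
h(p) = 3*p (h(p) = p*2 + p = 2*p + p = 3*p)
(h(-201) + z(36, 99))*(8532 - 25563) = (3*(-201) + 99/36)*(8532 - 25563) = (-603 + 99*(1/36))*(-17031) = (-603 + 11/4)*(-17031) = -2401/4*(-17031) = 40891431/4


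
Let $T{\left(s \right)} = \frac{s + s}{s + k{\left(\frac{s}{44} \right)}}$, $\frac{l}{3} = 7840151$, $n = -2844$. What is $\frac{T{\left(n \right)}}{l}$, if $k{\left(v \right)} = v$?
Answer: $\frac{8}{96220035} \approx 8.3143 \cdot 10^{-8}$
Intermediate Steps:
$l = 23520453$ ($l = 3 \cdot 7840151 = 23520453$)
$T{\left(s \right)} = \frac{88}{45}$ ($T{\left(s \right)} = \frac{s + s}{s + \frac{s}{44}} = \frac{2 s}{s + s \frac{1}{44}} = \frac{2 s}{s + \frac{s}{44}} = \frac{2 s}{\frac{45}{44} s} = 2 s \frac{44}{45 s} = \frac{88}{45}$)
$\frac{T{\left(n \right)}}{l} = \frac{88}{45 \cdot 23520453} = \frac{88}{45} \cdot \frac{1}{23520453} = \frac{8}{96220035}$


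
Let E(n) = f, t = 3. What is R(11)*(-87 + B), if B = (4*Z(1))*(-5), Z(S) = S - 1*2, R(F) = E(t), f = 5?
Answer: -335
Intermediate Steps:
E(n) = 5
R(F) = 5
Z(S) = -2 + S (Z(S) = S - 2 = -2 + S)
B = 20 (B = (4*(-2 + 1))*(-5) = (4*(-1))*(-5) = -4*(-5) = 20)
R(11)*(-87 + B) = 5*(-87 + 20) = 5*(-67) = -335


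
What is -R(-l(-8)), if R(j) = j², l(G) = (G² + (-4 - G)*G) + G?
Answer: -576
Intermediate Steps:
l(G) = G + G² + G*(-4 - G) (l(G) = (G² + G*(-4 - G)) + G = G + G² + G*(-4 - G))
-R(-l(-8)) = -(-(-3)*(-8))² = -(-1*24)² = -1*(-24)² = -1*576 = -576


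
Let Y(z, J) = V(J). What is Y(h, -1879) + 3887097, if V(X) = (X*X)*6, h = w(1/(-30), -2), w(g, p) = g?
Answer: 25070943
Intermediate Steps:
h = -1/30 (h = 1/(-30) = -1/30 ≈ -0.033333)
V(X) = 6*X**2 (V(X) = X**2*6 = 6*X**2)
Y(z, J) = 6*J**2
Y(h, -1879) + 3887097 = 6*(-1879)**2 + 3887097 = 6*3530641 + 3887097 = 21183846 + 3887097 = 25070943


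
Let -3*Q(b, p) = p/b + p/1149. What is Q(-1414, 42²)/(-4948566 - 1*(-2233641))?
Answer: 14/396307335 ≈ 3.5326e-8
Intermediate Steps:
Q(b, p) = -p/3447 - p/(3*b) (Q(b, p) = -(p/b + p/1149)/3 = -(p/1149 + p/b)/3 = -p/3447 - p/(3*b))
Q(-1414, 42²)/(-4948566 - 1*(-2233641)) = (-1/3447*42²*(1149 - 1414)/(-1414))/(-4948566 - 1*(-2233641)) = (-1/3447*1764*(-1/1414)*(-265))/(-4948566 + 2233641) = -3710/38683/(-2714925) = -3710/38683*(-1/2714925) = 14/396307335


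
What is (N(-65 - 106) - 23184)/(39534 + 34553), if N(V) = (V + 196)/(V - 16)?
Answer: -4335433/13854269 ≈ -0.31293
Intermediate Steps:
N(V) = (196 + V)/(-16 + V)
(N(-65 - 106) - 23184)/(39534 + 34553) = ((196 + (-65 - 106))/(-16 + (-65 - 106)) - 23184)/(39534 + 34553) = ((196 - 171)/(-16 - 171) - 23184)/74087 = (25/(-187) - 23184)*(1/74087) = (-1/187*25 - 23184)*(1/74087) = (-25/187 - 23184)*(1/74087) = -4335433/187*1/74087 = -4335433/13854269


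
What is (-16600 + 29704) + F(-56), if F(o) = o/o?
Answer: 13105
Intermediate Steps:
F(o) = 1
(-16600 + 29704) + F(-56) = (-16600 + 29704) + 1 = 13104 + 1 = 13105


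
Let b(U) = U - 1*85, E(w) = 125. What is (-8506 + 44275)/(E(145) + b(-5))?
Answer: 35769/35 ≈ 1022.0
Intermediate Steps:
b(U) = -85 + U (b(U) = U - 85 = -85 + U)
(-8506 + 44275)/(E(145) + b(-5)) = (-8506 + 44275)/(125 + (-85 - 5)) = 35769/(125 - 90) = 35769/35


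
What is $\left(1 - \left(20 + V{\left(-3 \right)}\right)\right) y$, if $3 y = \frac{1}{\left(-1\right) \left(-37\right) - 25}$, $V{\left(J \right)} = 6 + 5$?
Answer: $- \frac{5}{6} \approx -0.83333$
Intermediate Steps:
$V{\left(J \right)} = 11$
$y = \frac{1}{36}$ ($y = \frac{1}{3 \left(\left(-1\right) \left(-37\right) - 25\right)} = \frac{1}{3 \left(37 - 25\right)} = \frac{1}{3 \cdot 12} = \frac{1}{3} \cdot \frac{1}{12} = \frac{1}{36} \approx 0.027778$)
$\left(1 - \left(20 + V{\left(-3 \right)}\right)\right) y = \left(1 - 31\right) \frac{1}{36} = \left(-30\right) \frac{1}{36} = - \frac{5}{6}$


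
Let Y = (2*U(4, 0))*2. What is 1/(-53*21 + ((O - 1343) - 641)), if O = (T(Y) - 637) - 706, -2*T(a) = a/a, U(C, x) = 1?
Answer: -2/8881 ≈ -0.00022520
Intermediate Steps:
Y = 4 (Y = (2*1)*2 = 2*2 = 4)
T(a) = -½ (T(a) = -a/(2*a) = -½*1 = -½)
O = -2687/2 (O = (-½ - 637) - 706 = -1275/2 - 706 = -2687/2 ≈ -1343.5)
1/(-53*21 + ((O - 1343) - 641)) = 1/(-53*21 + ((-2687/2 - 1343) - 641)) = 1/(-1113 + (-5373/2 - 641)) = 1/(-1113 - 6655/2) = 1/(-8881/2) = -2/8881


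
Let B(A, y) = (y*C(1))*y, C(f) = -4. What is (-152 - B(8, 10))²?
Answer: 61504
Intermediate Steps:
B(A, y) = -4*y² (B(A, y) = (y*(-4))*y = (-4*y)*y = -4*y²)
(-152 - B(8, 10))² = (-152 - (-4)*10²)² = (-152 - (-4)*100)² = (-152 - 1*(-400))² = (-152 + 400)² = 248² = 61504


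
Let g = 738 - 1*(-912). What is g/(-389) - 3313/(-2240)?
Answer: -2407243/871360 ≈ -2.7626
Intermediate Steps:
g = 1650 (g = 738 + 912 = 1650)
g/(-389) - 3313/(-2240) = 1650/(-389) - 3313/(-2240) = 1650*(-1/389) - 3313*(-1/2240) = -1650/389 + 3313/2240 = -2407243/871360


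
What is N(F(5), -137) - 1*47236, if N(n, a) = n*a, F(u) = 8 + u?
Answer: -49017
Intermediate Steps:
N(n, a) = a*n
N(F(5), -137) - 1*47236 = -137*(8 + 5) - 1*47236 = -137*13 - 47236 = -1781 - 47236 = -49017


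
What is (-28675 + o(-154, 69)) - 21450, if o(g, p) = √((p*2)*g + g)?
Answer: -50125 + I*√21406 ≈ -50125.0 + 146.31*I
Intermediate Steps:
o(g, p) = √(g + 2*g*p) (o(g, p) = √((2*p)*g + g) = √(2*g*p + g) = √(g + 2*g*p))
(-28675 + o(-154, 69)) - 21450 = (-28675 + √(-154*(1 + 2*69))) - 21450 = (-28675 + √(-154*(1 + 138))) - 21450 = (-28675 + √(-154*139)) - 21450 = (-28675 + √(-21406)) - 21450 = (-28675 + I*√21406) - 21450 = -50125 + I*√21406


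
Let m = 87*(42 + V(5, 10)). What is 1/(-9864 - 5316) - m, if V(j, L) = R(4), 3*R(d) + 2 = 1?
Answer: -55027501/15180 ≈ -3625.0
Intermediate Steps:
R(d) = -⅓ (R(d) = -⅔ + (⅓)*1 = -⅔ + ⅓ = -⅓)
V(j, L) = -⅓
m = 3625 (m = 87*(42 - ⅓) = 87*(125/3) = 3625)
1/(-9864 - 5316) - m = 1/(-9864 - 5316) - 1*3625 = 1/(-15180) - 3625 = -1/15180 - 3625 = -55027501/15180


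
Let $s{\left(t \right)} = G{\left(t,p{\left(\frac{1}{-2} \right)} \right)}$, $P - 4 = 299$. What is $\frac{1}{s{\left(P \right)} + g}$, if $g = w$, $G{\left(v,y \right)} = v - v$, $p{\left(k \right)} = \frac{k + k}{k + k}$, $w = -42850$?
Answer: $- \frac{1}{42850} \approx -2.3337 \cdot 10^{-5}$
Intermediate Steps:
$p{\left(k \right)} = 1$ ($p{\left(k \right)} = \frac{2 k}{2 k} = 2 k \frac{1}{2 k} = 1$)
$G{\left(v,y \right)} = 0$
$P = 303$ ($P = 4 + 299 = 303$)
$s{\left(t \right)} = 0$
$g = -42850$
$\frac{1}{s{\left(P \right)} + g} = \frac{1}{0 - 42850} = \frac{1}{-42850} = - \frac{1}{42850}$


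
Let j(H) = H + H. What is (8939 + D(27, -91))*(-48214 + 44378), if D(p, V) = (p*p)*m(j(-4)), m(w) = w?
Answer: -11918452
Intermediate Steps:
j(H) = 2*H
D(p, V) = -8*p**2 (D(p, V) = (p*p)*(2*(-4)) = p**2*(-8) = -8*p**2)
(8939 + D(27, -91))*(-48214 + 44378) = (8939 - 8*27**2)*(-48214 + 44378) = (8939 - 8*729)*(-3836) = (8939 - 5832)*(-3836) = 3107*(-3836) = -11918452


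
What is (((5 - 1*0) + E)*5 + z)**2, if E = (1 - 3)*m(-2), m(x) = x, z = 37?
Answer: 6724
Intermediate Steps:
E = 4 (E = (1 - 3)*(-2) = -2*(-2) = 4)
(((5 - 1*0) + E)*5 + z)**2 = (((5 - 1*0) + 4)*5 + 37)**2 = (((5 + 0) + 4)*5 + 37)**2 = ((5 + 4)*5 + 37)**2 = (9*5 + 37)**2 = (45 + 37)**2 = 82**2 = 6724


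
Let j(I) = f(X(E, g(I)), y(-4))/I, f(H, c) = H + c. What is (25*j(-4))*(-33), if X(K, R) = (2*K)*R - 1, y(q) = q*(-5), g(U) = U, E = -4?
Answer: 42075/4 ≈ 10519.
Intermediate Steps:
y(q) = -5*q
X(K, R) = -1 + 2*K*R (X(K, R) = 2*K*R - 1 = -1 + 2*K*R)
j(I) = (19 - 8*I)/I (j(I) = ((-1 + 2*(-4)*I) - 5*(-4))/I = ((-1 - 8*I) + 20)/I = (19 - 8*I)/I)
(25*j(-4))*(-33) = (25*(-8 + 19/(-4)))*(-33) = (25*(-8 + 19*(-1/4)))*(-33) = (25*(-8 - 19/4))*(-33) = (25*(-51/4))*(-33) = -1275/4*(-33) = 42075/4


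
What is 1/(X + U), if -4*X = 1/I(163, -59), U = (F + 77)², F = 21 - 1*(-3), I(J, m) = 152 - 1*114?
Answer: 152/1550551 ≈ 9.8030e-5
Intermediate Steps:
I(J, m) = 38 (I(J, m) = 152 - 114 = 38)
F = 24 (F = 21 + 3 = 24)
U = 10201 (U = (24 + 77)² = 101² = 10201)
X = -1/152 (X = -¼/38 = -¼*1/38 = -1/152 ≈ -0.0065789)
1/(X + U) = 1/(-1/152 + 10201) = 1/(1550551/152) = 152/1550551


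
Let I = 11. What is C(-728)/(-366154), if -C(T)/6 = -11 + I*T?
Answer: -24057/183077 ≈ -0.13140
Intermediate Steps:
C(T) = 66 - 66*T (C(T) = -6*(-11 + 11*T) = 66 - 66*T)
C(-728)/(-366154) = (66 - 66*(-728))/(-366154) = (66 + 48048)*(-1/366154) = 48114*(-1/366154) = -24057/183077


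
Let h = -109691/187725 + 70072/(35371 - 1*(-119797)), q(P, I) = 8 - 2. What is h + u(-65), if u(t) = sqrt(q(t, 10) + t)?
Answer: -483283361/3641114100 + I*sqrt(59) ≈ -0.13273 + 7.6811*I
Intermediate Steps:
q(P, I) = 6
u(t) = sqrt(6 + t)
h = -483283361/3641114100 (h = -109691*1/187725 + 70072/(35371 + 119797) = -109691/187725 + 70072/155168 = -109691/187725 + 70072*(1/155168) = -109691/187725 + 8759/19396 = -483283361/3641114100 ≈ -0.13273)
h + u(-65) = -483283361/3641114100 + sqrt(6 - 65) = -483283361/3641114100 + sqrt(-59) = -483283361/3641114100 + I*sqrt(59)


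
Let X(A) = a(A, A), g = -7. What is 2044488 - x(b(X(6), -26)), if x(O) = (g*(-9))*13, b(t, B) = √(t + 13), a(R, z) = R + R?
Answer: 2043669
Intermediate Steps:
a(R, z) = 2*R
X(A) = 2*A
b(t, B) = √(13 + t)
x(O) = 819 (x(O) = -7*(-9)*13 = 63*13 = 819)
2044488 - x(b(X(6), -26)) = 2044488 - 1*819 = 2044488 - 819 = 2043669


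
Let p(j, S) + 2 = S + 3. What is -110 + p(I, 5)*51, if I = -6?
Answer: 196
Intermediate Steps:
p(j, S) = 1 + S (p(j, S) = -2 + (S + 3) = -2 + (3 + S) = 1 + S)
-110 + p(I, 5)*51 = -110 + (1 + 5)*51 = -110 + 6*51 = -110 + 306 = 196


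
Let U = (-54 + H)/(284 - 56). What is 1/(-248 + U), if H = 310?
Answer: -57/14072 ≈ -0.0040506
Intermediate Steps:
U = 64/57 (U = (-54 + 310)/(284 - 56) = 256/228 = 256*(1/228) = 64/57 ≈ 1.1228)
1/(-248 + U) = 1/(-248 + 64/57) = 1/(-14072/57) = -57/14072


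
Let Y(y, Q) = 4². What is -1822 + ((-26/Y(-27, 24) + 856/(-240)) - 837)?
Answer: -319703/120 ≈ -2664.2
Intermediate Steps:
Y(y, Q) = 16
-1822 + ((-26/Y(-27, 24) + 856/(-240)) - 837) = -1822 + ((-26/16 + 856/(-240)) - 837) = -1822 + ((-26*1/16 + 856*(-1/240)) - 837) = -1822 + ((-13/8 - 107/30) - 837) = -1822 + (-623/120 - 837) = -1822 - 101063/120 = -319703/120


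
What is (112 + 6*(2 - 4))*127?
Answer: 12700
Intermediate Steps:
(112 + 6*(2 - 4))*127 = (112 + 6*(-2))*127 = (112 - 12)*127 = 100*127 = 12700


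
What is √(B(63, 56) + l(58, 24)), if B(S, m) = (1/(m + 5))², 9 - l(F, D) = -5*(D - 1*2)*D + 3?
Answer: √9845767/61 ≈ 51.439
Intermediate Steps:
l(F, D) = 6 + 5*D*(-2 + D) (l(F, D) = 9 - (-5*(D - 1*2)*D + 3) = 9 - (-5*(D - 2)*D + 3) = 9 - (-5*(-2 + D)*D + 3) = 9 - (-5*D*(-2 + D) + 3) = 9 - (3 - 5*D*(-2 + D)) = 9 + (-3 + 5*D*(-2 + D)) = 6 + 5*D*(-2 + D))
B(S, m) = (5 + m)⁻² (B(S, m) = (1/(5 + m))² = (5 + m)⁻²)
√(B(63, 56) + l(58, 24)) = √((5 + 56)⁻² + (6 - 10*24 + 5*24²)) = √(61⁻² + (6 - 240 + 5*576)) = √(1/3721 + (6 - 240 + 2880)) = √(1/3721 + 2646) = √(9845767/3721) = √9845767/61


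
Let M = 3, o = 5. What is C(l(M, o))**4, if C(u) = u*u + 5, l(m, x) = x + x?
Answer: 121550625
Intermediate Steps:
l(m, x) = 2*x
C(u) = 5 + u**2 (C(u) = u**2 + 5 = 5 + u**2)
C(l(M, o))**4 = (5 + (2*5)**2)**4 = (5 + 10**2)**4 = (5 + 100)**4 = 105**4 = 121550625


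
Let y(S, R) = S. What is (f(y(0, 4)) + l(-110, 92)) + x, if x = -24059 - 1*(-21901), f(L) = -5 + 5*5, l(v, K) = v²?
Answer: 9962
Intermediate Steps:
f(L) = 20 (f(L) = -5 + 25 = 20)
x = -2158 (x = -24059 + 21901 = -2158)
(f(y(0, 4)) + l(-110, 92)) + x = (20 + (-110)²) - 2158 = (20 + 12100) - 2158 = 12120 - 2158 = 9962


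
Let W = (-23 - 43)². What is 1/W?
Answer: 1/4356 ≈ 0.00022957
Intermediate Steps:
W = 4356 (W = (-66)² = 4356)
1/W = 1/4356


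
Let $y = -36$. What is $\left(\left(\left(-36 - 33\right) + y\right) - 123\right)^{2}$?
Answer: $51984$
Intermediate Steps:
$\left(\left(\left(-36 - 33\right) + y\right) - 123\right)^{2} = \left(\left(\left(-36 - 33\right) - 36\right) - 123\right)^{2} = \left(\left(-69 - 36\right) - 123\right)^{2} = \left(-105 - 123\right)^{2} = \left(-228\right)^{2} = 51984$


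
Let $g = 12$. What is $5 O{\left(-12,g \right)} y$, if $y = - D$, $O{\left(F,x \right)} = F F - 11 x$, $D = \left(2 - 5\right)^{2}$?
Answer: $-540$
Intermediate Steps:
$D = 9$ ($D = \left(-3\right)^{2} = 9$)
$O{\left(F,x \right)} = F^{2} - 11 x$
$y = -9$ ($y = \left(-1\right) 9 = -9$)
$5 O{\left(-12,g \right)} y = 5 \left(\left(-12\right)^{2} - 132\right) \left(-9\right) = 5 \left(144 - 132\right) \left(-9\right) = 5 \cdot 12 \left(-9\right) = 60 \left(-9\right) = -540$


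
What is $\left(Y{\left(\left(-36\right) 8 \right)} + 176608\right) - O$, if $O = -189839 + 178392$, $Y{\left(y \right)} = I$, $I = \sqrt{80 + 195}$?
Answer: $188055 + 5 \sqrt{11} \approx 1.8807 \cdot 10^{5}$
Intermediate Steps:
$I = 5 \sqrt{11}$ ($I = \sqrt{275} = 5 \sqrt{11} \approx 16.583$)
$Y{\left(y \right)} = 5 \sqrt{11}$
$O = -11447$
$\left(Y{\left(\left(-36\right) 8 \right)} + 176608\right) - O = \left(5 \sqrt{11} + 176608\right) - -11447 = \left(176608 + 5 \sqrt{11}\right) + 11447 = 188055 + 5 \sqrt{11}$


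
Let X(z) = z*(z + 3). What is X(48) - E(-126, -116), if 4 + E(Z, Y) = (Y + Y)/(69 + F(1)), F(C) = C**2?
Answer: 85936/35 ≈ 2455.3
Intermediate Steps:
X(z) = z*(3 + z)
E(Z, Y) = -4 + Y/35 (E(Z, Y) = -4 + (Y + Y)/(69 + 1**2) = -4 + (2*Y)/(69 + 1) = -4 + (2*Y)/70 = -4 + (2*Y)*(1/70) = -4 + Y/35)
X(48) - E(-126, -116) = 48*(3 + 48) - (-4 + (1/35)*(-116)) = 48*51 - (-4 - 116/35) = 2448 - 1*(-256/35) = 2448 + 256/35 = 85936/35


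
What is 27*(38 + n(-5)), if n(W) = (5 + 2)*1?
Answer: 1215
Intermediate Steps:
n(W) = 7 (n(W) = 7*1 = 7)
27*(38 + n(-5)) = 27*(38 + 7) = 27*45 = 1215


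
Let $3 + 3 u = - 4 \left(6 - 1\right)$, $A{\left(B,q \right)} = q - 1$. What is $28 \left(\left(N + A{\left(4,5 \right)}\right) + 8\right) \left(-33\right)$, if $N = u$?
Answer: $-4004$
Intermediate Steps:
$A{\left(B,q \right)} = -1 + q$ ($A{\left(B,q \right)} = q - 1 = -1 + q$)
$u = - \frac{23}{3}$ ($u = -1 + \frac{\left(-4\right) \left(6 - 1\right)}{3} = -1 + \frac{\left(-4\right) 5}{3} = -1 + \frac{1}{3} \left(-20\right) = -1 - \frac{20}{3} = - \frac{23}{3} \approx -7.6667$)
$N = - \frac{23}{3} \approx -7.6667$
$28 \left(\left(N + A{\left(4,5 \right)}\right) + 8\right) \left(-33\right) = 28 \left(\left(- \frac{23}{3} + \left(-1 + 5\right)\right) + 8\right) \left(-33\right) = 28 \left(\left(- \frac{23}{3} + 4\right) + 8\right) \left(-33\right) = 28 \left(- \frac{11}{3} + 8\right) \left(-33\right) = 28 \cdot \frac{13}{3} \left(-33\right) = \frac{364}{3} \left(-33\right) = -4004$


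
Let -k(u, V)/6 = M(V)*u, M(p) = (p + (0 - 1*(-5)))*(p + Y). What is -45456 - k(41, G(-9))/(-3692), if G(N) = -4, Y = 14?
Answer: -41956503/923 ≈ -45457.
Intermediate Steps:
M(p) = (5 + p)*(14 + p) (M(p) = (p + (0 - 1*(-5)))*(p + 14) = (p + (0 + 5))*(14 + p) = (p + 5)*(14 + p) = (5 + p)*(14 + p))
k(u, V) = -6*u*(70 + V² + 19*V) (k(u, V) = -6*(70 + V² + 19*V)*u = -6*u*(70 + V² + 19*V))
-45456 - k(41, G(-9))/(-3692) = -45456 - (-6*41*(70 + (-4)² + 19*(-4)))/(-3692) = -45456 - (-6*41*(70 + 16 - 76))*(-1)/3692 = -45456 - (-6*41*10)*(-1)/3692 = -45456 - (-2460)*(-1)/3692 = -45456 - 1*615/923 = -45456 - 615/923 = -41956503/923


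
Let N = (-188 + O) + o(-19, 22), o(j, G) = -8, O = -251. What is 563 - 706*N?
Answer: 316145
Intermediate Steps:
N = -447 (N = (-188 - 251) - 8 = -439 - 8 = -447)
563 - 706*N = 563 - 706*(-447) = 563 + 315582 = 316145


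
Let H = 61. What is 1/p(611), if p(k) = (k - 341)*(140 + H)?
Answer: 1/54270 ≈ 1.8426e-5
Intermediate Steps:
p(k) = -68541 + 201*k (p(k) = (k - 341)*(140 + 61) = (-341 + k)*201 = -68541 + 201*k)
1/p(611) = 1/(-68541 + 201*611) = 1/(-68541 + 122811) = 1/54270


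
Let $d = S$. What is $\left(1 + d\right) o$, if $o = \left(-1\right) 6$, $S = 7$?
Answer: $-48$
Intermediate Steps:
$d = 7$
$o = -6$
$\left(1 + d\right) o = \left(1 + 7\right) \left(-6\right) = 8 \left(-6\right) = -48$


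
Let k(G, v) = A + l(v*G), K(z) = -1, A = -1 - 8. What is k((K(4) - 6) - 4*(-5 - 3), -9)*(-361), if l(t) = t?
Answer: 84474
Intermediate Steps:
A = -9
k(G, v) = -9 + G*v (k(G, v) = -9 + v*G = -9 + G*v)
k((K(4) - 6) - 4*(-5 - 3), -9)*(-361) = (-9 + ((-1 - 6) - 4*(-5 - 3))*(-9))*(-361) = (-9 + (-7 - 4*(-8))*(-9))*(-361) = (-9 + (-7 + 32)*(-9))*(-361) = (-9 + 25*(-9))*(-361) = (-9 - 225)*(-361) = -234*(-361) = 84474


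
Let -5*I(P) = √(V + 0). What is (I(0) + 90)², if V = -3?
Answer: (450 - I*√3)²/25 ≈ 8099.9 - 62.354*I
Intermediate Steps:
I(P) = -I*√3/5 (I(P) = -√(-3 + 0)/5 = -I*√3/5)
(I(0) + 90)² = (-I*√3/5 + 90)² = (90 - I*√3/5)²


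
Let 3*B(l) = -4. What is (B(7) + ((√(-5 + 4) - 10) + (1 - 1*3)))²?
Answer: 1591/9 - 80*I/3 ≈ 176.78 - 26.667*I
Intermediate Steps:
B(l) = -4/3 (B(l) = (⅓)*(-4) = -4/3)
(B(7) + ((√(-5 + 4) - 10) + (1 - 1*3)))² = (-4/3 + ((√(-5 + 4) - 10) + (1 - 1*3)))² = (-4/3 + ((√(-1) - 10) + (1 - 3)))² = (-4/3 + ((I - 10) - 2))² = (-4/3 + ((-10 + I) - 2))² = (-4/3 + (-12 + I))² = (-40/3 + I)²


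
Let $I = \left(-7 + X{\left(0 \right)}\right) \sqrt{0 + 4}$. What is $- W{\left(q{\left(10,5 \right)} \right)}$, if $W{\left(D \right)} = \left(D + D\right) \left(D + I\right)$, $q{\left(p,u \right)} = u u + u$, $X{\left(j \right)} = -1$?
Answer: $-840$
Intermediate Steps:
$I = -16$ ($I = \left(-7 - 1\right) \sqrt{0 + 4} = - 8 \sqrt{4} = \left(-8\right) 2 = -16$)
$q{\left(p,u \right)} = u + u^{2}$ ($q{\left(p,u \right)} = u^{2} + u = u + u^{2}$)
$W{\left(D \right)} = 2 D \left(-16 + D\right)$ ($W{\left(D \right)} = \left(D + D\right) \left(D - 16\right) = 2 D \left(-16 + D\right)$)
$- W{\left(q{\left(10,5 \right)} \right)} = - 2 \cdot 5 \left(1 + 5\right) \left(-16 + 5 \left(1 + 5\right)\right) = - 2 \cdot 5 \cdot 6 \left(-16 + 5 \cdot 6\right) = - 2 \cdot 30 \left(-16 + 30\right) = - 2 \cdot 30 \cdot 14 = \left(-1\right) 840 = -840$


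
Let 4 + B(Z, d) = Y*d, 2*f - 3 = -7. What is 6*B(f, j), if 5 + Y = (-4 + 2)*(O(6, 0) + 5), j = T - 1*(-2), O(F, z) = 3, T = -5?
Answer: 354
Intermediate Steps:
j = -3 (j = -5 - 1*(-2) = -5 + 2 = -3)
f = -2 (f = 3/2 + (1/2)*(-7) = 3/2 - 7/2 = -2)
Y = -21 (Y = -5 + (-4 + 2)*(3 + 5) = -5 - 2*8 = -5 - 16 = -21)
B(Z, d) = -4 - 21*d
6*B(f, j) = 6*(-4 - 21*(-3)) = 6*(-4 + 63) = 6*59 = 354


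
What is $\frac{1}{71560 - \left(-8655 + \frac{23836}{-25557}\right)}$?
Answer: $\frac{25557}{2050078591} \approx 1.2466 \cdot 10^{-5}$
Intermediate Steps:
$\frac{1}{71560 - \left(-8655 + \frac{23836}{-25557}\right)} = \frac{1}{71560 + \left(\left(-23836\right) \left(- \frac{1}{25557}\right) + 8655\right)} = \frac{1}{71560 + \left(\frac{23836}{25557} + 8655\right)} = \frac{1}{71560 + \frac{221219671}{25557}} = \frac{1}{\frac{2050078591}{25557}} = \frac{25557}{2050078591}$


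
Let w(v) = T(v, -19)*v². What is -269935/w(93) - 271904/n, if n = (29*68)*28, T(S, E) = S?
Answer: -503475467/95718483 ≈ -5.2600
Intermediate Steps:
n = 55216 (n = 1972*28 = 55216)
w(v) = v³ (w(v) = v*v² = v³)
-269935/w(93) - 271904/n = -269935/(93³) - 271904/55216 = -269935/804357 - 271904*1/55216 = -269935*1/804357 - 586/119 = -269935/804357 - 586/119 = -503475467/95718483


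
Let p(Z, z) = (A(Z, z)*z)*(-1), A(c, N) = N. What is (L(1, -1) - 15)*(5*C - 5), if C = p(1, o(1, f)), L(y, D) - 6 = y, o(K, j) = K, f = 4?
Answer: 80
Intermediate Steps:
p(Z, z) = -z² (p(Z, z) = (z*z)*(-1) = z²*(-1) = -z²)
L(y, D) = 6 + y
C = -1 (C = -1*1² = -1*1 = -1)
(L(1, -1) - 15)*(5*C - 5) = ((6 + 1) - 15)*(5*(-1) - 5) = (7 - 15)*(-5 - 5) = -8*(-10) = 80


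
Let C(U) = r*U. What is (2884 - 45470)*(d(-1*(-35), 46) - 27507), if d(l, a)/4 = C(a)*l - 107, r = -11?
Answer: 4206432150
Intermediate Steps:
C(U) = -11*U
d(l, a) = -428 - 44*a*l (d(l, a) = 4*((-11*a)*l - 107) = 4*(-11*a*l - 107) = 4*(-107 - 11*a*l) = -428 - 44*a*l)
(2884 - 45470)*(d(-1*(-35), 46) - 27507) = (2884 - 45470)*((-428 - 44*46*(-1*(-35))) - 27507) = -42586*((-428 - 44*46*35) - 27507) = -42586*((-428 - 70840) - 27507) = -42586*(-71268 - 27507) = -42586*(-98775) = 4206432150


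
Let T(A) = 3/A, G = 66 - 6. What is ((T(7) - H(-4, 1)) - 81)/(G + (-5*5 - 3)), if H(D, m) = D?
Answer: -67/28 ≈ -2.3929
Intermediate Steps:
G = 60
((T(7) - H(-4, 1)) - 81)/(G + (-5*5 - 3)) = ((3/7 - 1*(-4)) - 81)/(60 + (-5*5 - 3)) = ((3*(⅐) + 4) - 81)/(60 + (-25 - 3)) = ((3/7 + 4) - 81)/(60 - 28) = (31/7 - 81)/32 = -536/7*1/32 = -67/28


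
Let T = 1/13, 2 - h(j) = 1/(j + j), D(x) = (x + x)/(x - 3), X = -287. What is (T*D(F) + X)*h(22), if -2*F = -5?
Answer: -325467/572 ≈ -569.00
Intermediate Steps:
F = 5/2 (F = -1/2*(-5) = 5/2 ≈ 2.5000)
D(x) = 2*x/(-3 + x) (D(x) = (2*x)/(-3 + x) = 2*x/(-3 + x))
h(j) = 2 - 1/(2*j) (h(j) = 2 - 1/(j + j) = 2 - 1/(2*j))
T = 1/13 ≈ 0.076923
(T*D(F) + X)*h(22) = ((2*(5/2)/(-3 + 5/2))/13 - 287)*(2 - 1/2/22) = ((2*(5/2)/(-1/2))/13 - 287)*(2 - 1/2*1/22) = ((2*(5/2)*(-2))/13 - 287)*(2 - 1/44) = ((1/13)*(-10) - 287)*(87/44) = (-10/13 - 287)*(87/44) = -3741/13*87/44 = -325467/572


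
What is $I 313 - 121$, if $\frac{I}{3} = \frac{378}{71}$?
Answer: $\frac{346351}{71} \approx 4878.2$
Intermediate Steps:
$I = \frac{1134}{71}$ ($I = 3 \cdot \frac{378}{71} = \frac{1134}{71} \approx 15.972$)
$I 313 - 121 = \frac{1134}{71} \cdot 313 - 121 = \frac{354942}{71} - 121 = \frac{346351}{71}$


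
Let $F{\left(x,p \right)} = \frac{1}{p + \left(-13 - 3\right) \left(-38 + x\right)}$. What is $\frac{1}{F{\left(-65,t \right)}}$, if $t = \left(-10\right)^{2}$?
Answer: $1748$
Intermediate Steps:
$t = 100$
$F{\left(x,p \right)} = \frac{1}{608 + p - 16 x}$ ($F{\left(x,p \right)} = \frac{1}{p - 16 \left(-38 + x\right)} = \frac{1}{p - \left(-608 + 16 x\right)} = \frac{1}{608 + p - 16 x}$)
$\frac{1}{F{\left(-65,t \right)}} = \frac{1}{\frac{1}{608 + 100 - -1040}} = \frac{1}{\frac{1}{608 + 100 + 1040}} = \frac{1}{\frac{1}{1748}} = 1748$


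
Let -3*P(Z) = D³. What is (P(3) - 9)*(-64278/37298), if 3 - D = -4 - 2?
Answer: 8099028/18649 ≈ 434.29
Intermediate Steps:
D = 9 (D = 3 - (-4 - 2) = 3 - 1*(-6) = 3 + 6 = 9)
P(Z) = -243 (P(Z) = -⅓*9³ = -⅓*729 = -243)
(P(3) - 9)*(-64278/37298) = (-243 - 9)*(-64278/37298) = -(-16198056)/37298 = -252*(-32139/18649) = 8099028/18649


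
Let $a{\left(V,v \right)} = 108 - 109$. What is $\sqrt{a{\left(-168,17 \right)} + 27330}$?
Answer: $\sqrt{27329} \approx 165.31$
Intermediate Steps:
$a{\left(V,v \right)} = -1$ ($a{\left(V,v \right)} = 108 - 109 = -1$)
$\sqrt{a{\left(-168,17 \right)} + 27330} = \sqrt{-1 + 27330} = \sqrt{27329}$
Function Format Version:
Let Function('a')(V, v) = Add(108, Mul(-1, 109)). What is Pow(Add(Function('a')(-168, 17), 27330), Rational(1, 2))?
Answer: Pow(27329, Rational(1, 2)) ≈ 165.31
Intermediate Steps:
Function('a')(V, v) = -1 (Function('a')(V, v) = Add(108, -109) = -1)
Pow(Add(Function('a')(-168, 17), 27330), Rational(1, 2)) = Pow(Add(-1, 27330), Rational(1, 2)) = Pow(27329, Rational(1, 2))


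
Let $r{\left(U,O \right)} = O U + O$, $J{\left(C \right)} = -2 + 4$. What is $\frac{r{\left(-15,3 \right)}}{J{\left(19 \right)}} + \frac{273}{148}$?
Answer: $- \frac{2835}{148} \approx -19.155$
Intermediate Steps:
$J{\left(C \right)} = 2$
$r{\left(U,O \right)} = O + O U$
$\frac{r{\left(-15,3 \right)}}{J{\left(19 \right)}} + \frac{273}{148} = \frac{3 \left(1 - 15\right)}{2} + \frac{273}{148} = 3 \left(-14\right) \frac{1}{2} + 273 \cdot \frac{1}{148} = \left(-42\right) \frac{1}{2} + \frac{273}{148} = -21 + \frac{273}{148} = - \frac{2835}{148}$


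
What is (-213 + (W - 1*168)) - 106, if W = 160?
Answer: -327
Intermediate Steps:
(-213 + (W - 1*168)) - 106 = (-213 + (160 - 1*168)) - 106 = (-213 + (160 - 168)) - 106 = (-213 - 8) - 106 = -221 - 106 = -327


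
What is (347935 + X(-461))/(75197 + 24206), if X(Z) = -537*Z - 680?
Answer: 594812/99403 ≈ 5.9838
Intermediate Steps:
X(Z) = -680 - 537*Z
(347935 + X(-461))/(75197 + 24206) = (347935 + (-680 - 537*(-461)))/(75197 + 24206) = (347935 + (-680 + 247557))/99403 = (347935 + 246877)*(1/99403) = 594812*(1/99403) = 594812/99403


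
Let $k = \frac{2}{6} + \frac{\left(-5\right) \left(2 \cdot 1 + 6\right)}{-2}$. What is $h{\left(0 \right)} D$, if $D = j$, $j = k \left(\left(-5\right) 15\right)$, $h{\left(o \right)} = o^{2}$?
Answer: $0$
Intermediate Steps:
$k = \frac{61}{3}$ ($k = 2 \cdot \frac{1}{6} + - 5 \left(2 + 6\right) \left(- \frac{1}{2}\right) = \frac{1}{3} + \left(-5\right) 8 \left(- \frac{1}{2}\right) = \frac{1}{3} - -20 = \frac{1}{3} + 20 = \frac{61}{3} \approx 20.333$)
$j = -1525$ ($j = \frac{61 \left(\left(-5\right) 15\right)}{3} = \frac{61}{3} \left(-75\right) = -1525$)
$D = -1525$
$h{\left(0 \right)} D = 0^{2} \left(-1525\right) = 0 \left(-1525\right) = 0$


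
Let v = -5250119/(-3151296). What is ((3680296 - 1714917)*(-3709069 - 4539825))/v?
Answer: -51089450593742810496/5250119 ≈ -9.7311e+12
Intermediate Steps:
v = 5250119/3151296 (v = -5250119*(-1/3151296) = 5250119/3151296 ≈ 1.6660)
((3680296 - 1714917)*(-3709069 - 4539825))/v = ((3680296 - 1714917)*(-3709069 - 4539825))/(5250119/3151296) = (1965379*(-8248894))*(3151296/5250119) = -16212203040826*3151296/5250119 = -51089450593742810496/5250119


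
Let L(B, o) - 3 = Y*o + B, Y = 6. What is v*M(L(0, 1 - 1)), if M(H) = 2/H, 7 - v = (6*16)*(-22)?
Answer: 4238/3 ≈ 1412.7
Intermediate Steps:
L(B, o) = 3 + B + 6*o (L(B, o) = 3 + (6*o + B) = 3 + (B + 6*o) = 3 + B + 6*o)
v = 2119 (v = 7 - 6*16*(-22) = 7 - 96*(-22) = 7 - 1*(-2112) = 7 + 2112 = 2119)
v*M(L(0, 1 - 1)) = 2119*(2/(3 + 0 + 6*(1 - 1))) = 2119*(2/(3 + 0 + 6*0)) = 2119*(2/(3 + 0 + 0)) = 2119*(2/3) = 2119*(2*(⅓)) = 2119*(⅔) = 4238/3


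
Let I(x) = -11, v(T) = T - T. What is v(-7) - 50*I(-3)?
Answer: 550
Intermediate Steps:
v(T) = 0
v(-7) - 50*I(-3) = 0 - 50*(-11) = 0 + 550 = 550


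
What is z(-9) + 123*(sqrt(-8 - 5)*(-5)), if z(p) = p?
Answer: -9 - 615*I*sqrt(13) ≈ -9.0 - 2217.4*I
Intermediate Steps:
z(-9) + 123*(sqrt(-8 - 5)*(-5)) = -9 + 123*(sqrt(-8 - 5)*(-5)) = -9 + 123*(sqrt(-13)*(-5)) = -9 + 123*((I*sqrt(13))*(-5)) = -9 + 123*(-5*I*sqrt(13)) = -9 - 615*I*sqrt(13)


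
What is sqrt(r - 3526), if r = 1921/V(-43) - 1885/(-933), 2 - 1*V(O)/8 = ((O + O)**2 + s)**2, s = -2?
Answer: I*sqrt(36675363130407131052326889)/102016522644 ≈ 59.363*I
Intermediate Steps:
V(O) = 16 - 8*(-2 + 4*O**2)**2 (V(O) = 16 - 8*((O + O)**2 - 2)**2 = 16 - 8*((2*O)**2 - 2)**2 = 16 - 8*(4*O**2 - 2)**2 = 16 - 8*(-2 + 4*O**2)**2)
r = 824440416427/408066090576 (r = 1921/(-16 - 128*(-43)**4 + 128*(-43)**2) - 1885/(-933) = 1921/(-16 - 128*3418801 + 128*1849) - 1885*(-1/933) = 1921/(-16 - 437606528 + 236672) + 1885/933 = 1921/(-437369872) + 1885/933 = 1921*(-1/437369872) + 1885/933 = -1921/437369872 + 1885/933 = 824440416427/408066090576 ≈ 2.0204)
sqrt(r - 3526) = sqrt(824440416427/408066090576 - 3526) = sqrt(-1438016594954549/408066090576) = I*sqrt(36675363130407131052326889)/102016522644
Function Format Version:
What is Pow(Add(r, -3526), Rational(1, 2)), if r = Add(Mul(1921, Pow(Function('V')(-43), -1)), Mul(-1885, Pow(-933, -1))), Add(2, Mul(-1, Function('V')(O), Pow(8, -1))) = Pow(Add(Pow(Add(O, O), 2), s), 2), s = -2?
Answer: Mul(Rational(1, 102016522644), I, Pow(36675363130407131052326889, Rational(1, 2))) ≈ Mul(59.363, I)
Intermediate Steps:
Function('V')(O) = Add(16, Mul(-8, Pow(Add(-2, Mul(4, Pow(O, 2))), 2))) (Function('V')(O) = Add(16, Mul(-8, Pow(Add(Pow(Add(O, O), 2), -2), 2))) = Add(16, Mul(-8, Pow(Add(Pow(Mul(2, O), 2), -2), 2))) = Add(16, Mul(-8, Pow(Add(Mul(4, Pow(O, 2)), -2), 2))) = Add(16, Mul(-8, Pow(Add(-2, Mul(4, Pow(O, 2))), 2))))
r = Rational(824440416427, 408066090576) (r = Add(Mul(1921, Pow(Add(-16, Mul(-128, Pow(-43, 4)), Mul(128, Pow(-43, 2))), -1)), Mul(-1885, Pow(-933, -1))) = Add(Mul(1921, Pow(Add(-16, Mul(-128, 3418801), Mul(128, 1849)), -1)), Mul(-1885, Rational(-1, 933))) = Add(Mul(1921, Pow(Add(-16, -437606528, 236672), -1)), Rational(1885, 933)) = Add(Mul(1921, Pow(-437369872, -1)), Rational(1885, 933)) = Add(Mul(1921, Rational(-1, 437369872)), Rational(1885, 933)) = Add(Rational(-1921, 437369872), Rational(1885, 933)) = Rational(824440416427, 408066090576) ≈ 2.0204)
Pow(Add(r, -3526), Rational(1, 2)) = Pow(Add(Rational(824440416427, 408066090576), -3526), Rational(1, 2)) = Pow(Rational(-1438016594954549, 408066090576), Rational(1, 2)) = Mul(Rational(1, 102016522644), I, Pow(36675363130407131052326889, Rational(1, 2)))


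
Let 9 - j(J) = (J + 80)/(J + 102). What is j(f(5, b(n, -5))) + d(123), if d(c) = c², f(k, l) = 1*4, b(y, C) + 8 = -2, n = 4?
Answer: 802272/53 ≈ 15137.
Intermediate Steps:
b(y, C) = -10 (b(y, C) = -8 - 2 = -10)
f(k, l) = 4
j(J) = 9 - (80 + J)/(102 + J) (j(J) = 9 - (J + 80)/(J + 102) = 9 - (80 + J)/(102 + J))
j(f(5, b(n, -5))) + d(123) = 2*(419 + 4*4)/(102 + 4) + 123² = 2*(419 + 16)/106 + 15129 = 2*(1/106)*435 + 15129 = 435/53 + 15129 = 802272/53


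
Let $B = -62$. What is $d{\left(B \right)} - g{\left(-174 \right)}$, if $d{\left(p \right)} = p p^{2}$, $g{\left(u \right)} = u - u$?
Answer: $-238328$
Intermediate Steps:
$g{\left(u \right)} = 0$
$d{\left(p \right)} = p^{3}$
$d{\left(B \right)} - g{\left(-174 \right)} = \left(-62\right)^{3} - 0 = -238328 + 0 = -238328$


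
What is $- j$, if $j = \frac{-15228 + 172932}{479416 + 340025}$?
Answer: $- \frac{52568}{273147} \approx -0.19245$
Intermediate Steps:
$j = \frac{52568}{273147}$ ($j = \frac{157704}{819441} = 157704 \cdot \frac{1}{819441} = \frac{52568}{273147} \approx 0.19245$)
$- j = \left(-1\right) \frac{52568}{273147} = - \frac{52568}{273147}$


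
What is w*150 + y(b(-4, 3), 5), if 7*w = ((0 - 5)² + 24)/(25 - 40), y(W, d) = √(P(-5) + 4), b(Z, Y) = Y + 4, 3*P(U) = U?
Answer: -70 + √21/3 ≈ -68.472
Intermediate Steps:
P(U) = U/3
b(Z, Y) = 4 + Y
y(W, d) = √21/3 (y(W, d) = √((⅓)*(-5) + 4) = √(-5/3 + 4) = √(7/3) = √21/3)
w = -7/15 (w = (((0 - 5)² + 24)/(25 - 40))/7 = (((-5)² + 24)/(-15))/7 = ((25 + 24)*(-1/15))/7 = (49*(-1/15))/7 = (⅐)*(-49/15) = -7/15 ≈ -0.46667)
w*150 + y(b(-4, 3), 5) = -7/15*150 + √21/3 = -70 + √21/3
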